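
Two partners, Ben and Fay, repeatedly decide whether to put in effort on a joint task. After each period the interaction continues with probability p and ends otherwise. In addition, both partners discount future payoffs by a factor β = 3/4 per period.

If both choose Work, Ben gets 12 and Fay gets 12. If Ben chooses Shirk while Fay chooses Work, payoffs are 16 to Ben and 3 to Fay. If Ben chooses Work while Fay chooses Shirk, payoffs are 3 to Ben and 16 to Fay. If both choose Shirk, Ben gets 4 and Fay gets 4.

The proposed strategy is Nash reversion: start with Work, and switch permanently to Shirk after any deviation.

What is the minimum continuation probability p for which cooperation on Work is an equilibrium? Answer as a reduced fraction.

4/9

Expected continuation weight on next period's payoff is β·p = 3/4·p, which plays the role of the discount factor.
Cooperation requires 3/4·p ≥ (16−12)/(16−4) = 1/3, hence p ≥ 4/9.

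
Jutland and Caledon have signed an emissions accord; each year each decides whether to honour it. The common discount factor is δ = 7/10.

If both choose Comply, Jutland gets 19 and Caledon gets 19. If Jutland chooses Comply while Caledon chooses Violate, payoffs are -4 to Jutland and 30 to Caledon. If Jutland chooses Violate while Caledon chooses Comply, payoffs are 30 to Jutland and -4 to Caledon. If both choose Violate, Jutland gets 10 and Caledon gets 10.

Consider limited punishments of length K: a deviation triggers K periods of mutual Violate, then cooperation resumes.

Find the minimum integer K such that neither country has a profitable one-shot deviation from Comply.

IC: δ(1−δ^K)/(1−δ) ≥ (30−19)/(19−10) = 11/9.
With δ = 7/10: need 1 − δ^K ≥ 11/9·(1−7/10)/(7/10), i.e. δ^K ≤ 0.4762.
Since (7/10)^2 = 0.4900 and (7/10)^3 = 0.3430, the smallest such K is 3.

3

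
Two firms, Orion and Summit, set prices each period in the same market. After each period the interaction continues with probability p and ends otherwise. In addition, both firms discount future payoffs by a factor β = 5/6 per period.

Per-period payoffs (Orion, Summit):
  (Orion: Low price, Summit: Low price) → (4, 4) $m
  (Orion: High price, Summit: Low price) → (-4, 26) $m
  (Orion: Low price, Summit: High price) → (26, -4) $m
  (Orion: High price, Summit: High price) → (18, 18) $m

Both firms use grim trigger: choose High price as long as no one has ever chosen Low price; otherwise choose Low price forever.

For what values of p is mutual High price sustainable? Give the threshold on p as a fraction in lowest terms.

24/55

With continuation probability p and discount β, the effective per-period discount factor is βp.
Grim-trigger IC: βp ≥ (26−18)/(26−4) = 4/11.
So p ≥ (4/11)/(5/6) = 24/55.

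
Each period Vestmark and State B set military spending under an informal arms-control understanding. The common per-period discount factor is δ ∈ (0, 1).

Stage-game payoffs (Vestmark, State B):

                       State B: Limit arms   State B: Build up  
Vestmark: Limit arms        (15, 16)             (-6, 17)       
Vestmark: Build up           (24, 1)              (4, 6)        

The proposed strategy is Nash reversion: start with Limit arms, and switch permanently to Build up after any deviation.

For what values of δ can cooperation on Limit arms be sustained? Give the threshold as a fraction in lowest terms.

Vestmark: cooperation gives 15 each period; deviation gives 24 once then 4 forever.
  15/(1−δ) ≥ 24 + 4δ/(1−δ) ⇒ δ ≥ 9/20.
State B: cooperation gives 16 each period; deviation gives 17 once then 6 forever.
  δ ≥ 1/11.
Both must hold, so the binding constraint is Vestmark's: δ ≥ 9/20.

9/20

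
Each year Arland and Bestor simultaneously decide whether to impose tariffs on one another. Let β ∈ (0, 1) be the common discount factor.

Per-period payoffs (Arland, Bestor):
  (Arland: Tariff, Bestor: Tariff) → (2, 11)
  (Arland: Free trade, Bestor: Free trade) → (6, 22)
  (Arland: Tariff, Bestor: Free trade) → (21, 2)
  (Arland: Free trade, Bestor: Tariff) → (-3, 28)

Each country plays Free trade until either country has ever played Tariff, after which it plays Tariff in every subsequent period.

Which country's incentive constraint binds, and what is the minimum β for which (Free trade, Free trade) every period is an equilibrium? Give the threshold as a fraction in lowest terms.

Arland's threshold: (21−6)/(21−2) = 15/19.
Bestor's threshold: (28−22)/(28−11) = 6/17.
15/19 > 6/17, so Arland binds and β* = 15/19.

Arland; β ≥ 15/19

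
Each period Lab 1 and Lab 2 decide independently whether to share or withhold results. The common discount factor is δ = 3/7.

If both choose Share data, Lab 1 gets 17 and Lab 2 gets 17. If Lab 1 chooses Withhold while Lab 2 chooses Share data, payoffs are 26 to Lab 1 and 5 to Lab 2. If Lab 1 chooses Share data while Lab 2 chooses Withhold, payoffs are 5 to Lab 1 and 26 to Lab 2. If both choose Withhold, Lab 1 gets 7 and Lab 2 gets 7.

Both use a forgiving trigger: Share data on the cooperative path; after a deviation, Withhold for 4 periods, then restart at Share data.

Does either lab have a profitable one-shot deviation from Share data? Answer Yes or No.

Yes

Comparing payoff streams over the 5 periods until play realigns: cooperate → 17(1+δ+…+δ^4); deviate → 26 + 7(δ+…+δ^4).
Cooperation is sustained iff (17−7)(δ+…+δ^4) ≥ 26−17.
δ+…+δ^4 = 3/7·(1−(3/7)^4)/(1−3/7) = 0.7247, and (26−17)/(17−7) = 0.9000.
0.7247 < 0.9000, so cooperation is not sustainable.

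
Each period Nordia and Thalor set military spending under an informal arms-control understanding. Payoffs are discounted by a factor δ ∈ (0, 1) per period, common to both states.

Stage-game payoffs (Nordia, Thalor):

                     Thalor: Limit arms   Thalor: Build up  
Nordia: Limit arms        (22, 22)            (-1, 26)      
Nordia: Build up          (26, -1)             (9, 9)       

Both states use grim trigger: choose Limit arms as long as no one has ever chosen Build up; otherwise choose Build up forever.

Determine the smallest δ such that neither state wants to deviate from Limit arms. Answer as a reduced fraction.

4/17

One-period gain from deviating is 26 − 22 = 4. The loss is 22 − 9 = 13 in every subsequent period, with present value 13·δ/(1−δ).
Deviation is unprofitable when 13·δ/(1−δ) ≥ 4, i.e. δ/(1−δ) ≥ 4/13.
Equivalently δ ≥ 4/(4+13) = 4/17.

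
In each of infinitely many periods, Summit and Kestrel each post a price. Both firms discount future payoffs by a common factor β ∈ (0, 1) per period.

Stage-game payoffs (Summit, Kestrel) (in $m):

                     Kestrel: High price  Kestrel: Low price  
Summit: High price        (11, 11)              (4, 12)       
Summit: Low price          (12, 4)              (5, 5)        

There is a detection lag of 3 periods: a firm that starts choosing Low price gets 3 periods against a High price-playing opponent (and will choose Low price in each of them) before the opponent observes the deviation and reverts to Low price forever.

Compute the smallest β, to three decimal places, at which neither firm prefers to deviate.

0.523

The best deviation is to choose Low price for all 3 undetected periods, earning 12 each, then 5 forever once detected.
Deviation value: 12(1−β^3)/(1−β) + 5β^3/(1−β); cooperation value: 11/(1−β).
IC: 11 ≥ 12(1−β^3) + 5β^3 = 12 − 7β^3.
So β^3 ≥ 1/7, giving β ≥ (1/7)^(1/3) ≈ 0.523.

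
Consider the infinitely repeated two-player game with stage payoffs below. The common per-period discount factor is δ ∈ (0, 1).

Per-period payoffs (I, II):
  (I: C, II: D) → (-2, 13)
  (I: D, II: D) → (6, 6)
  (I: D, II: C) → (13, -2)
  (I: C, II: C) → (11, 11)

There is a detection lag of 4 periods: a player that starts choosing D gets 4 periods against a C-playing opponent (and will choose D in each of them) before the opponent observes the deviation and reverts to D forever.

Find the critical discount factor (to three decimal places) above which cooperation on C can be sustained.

0.731

A deviator earns 13 for 4 periods, then 6 forever; cooperating earns 11 forever. Multiplying the IC by (1−δ):
11 ≥ 13(1−δ^4) + 6δ^4, so 7·δ^4 ≥ 2 and δ^4 ≥ 2/7.
δ ≥ (2/7)^(1/4) ≈ 0.731.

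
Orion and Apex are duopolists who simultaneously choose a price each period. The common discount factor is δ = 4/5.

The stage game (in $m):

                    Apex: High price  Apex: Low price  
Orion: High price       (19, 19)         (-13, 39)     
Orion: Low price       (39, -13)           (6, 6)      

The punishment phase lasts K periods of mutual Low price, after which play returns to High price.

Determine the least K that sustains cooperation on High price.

Need Σ_{k=1}^{K} δ^k ≥ (39−19)/(19−6) = 1.5385 at δ = 4/5.
At K = 2 the sum is 1.4400 < 1.5385; at K = 3 it is 1.9520 ≥ 1.5385.
So the minimum punishment length is K = 3.

3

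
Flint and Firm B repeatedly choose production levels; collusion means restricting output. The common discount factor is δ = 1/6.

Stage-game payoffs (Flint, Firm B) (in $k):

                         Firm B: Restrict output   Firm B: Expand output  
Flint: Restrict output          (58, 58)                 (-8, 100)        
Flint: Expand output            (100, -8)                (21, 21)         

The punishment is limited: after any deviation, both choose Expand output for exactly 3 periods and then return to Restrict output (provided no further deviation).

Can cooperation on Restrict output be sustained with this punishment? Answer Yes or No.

No

IC: δ+…+δ^3 ≥ (100−58)/(58−21) = 42/37.
At δ = 1/6: partial sum = 0.1991 < 1.1351. Cooperation not sustainable.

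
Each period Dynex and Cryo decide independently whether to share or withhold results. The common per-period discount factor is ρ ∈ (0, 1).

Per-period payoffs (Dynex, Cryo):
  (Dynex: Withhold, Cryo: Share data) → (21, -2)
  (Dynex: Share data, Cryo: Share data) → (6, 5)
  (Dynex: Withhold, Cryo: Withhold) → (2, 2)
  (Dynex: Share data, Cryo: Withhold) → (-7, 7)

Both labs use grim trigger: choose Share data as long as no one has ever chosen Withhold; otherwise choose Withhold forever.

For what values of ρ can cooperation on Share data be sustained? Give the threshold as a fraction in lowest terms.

Dynex: cooperation gives 6 each period; deviation gives 21 once then 2 forever.
  6/(1−ρ) ≥ 21 + 2ρ/(1−ρ) ⇒ ρ ≥ 15/19.
Cryo: cooperation gives 5 each period; deviation gives 7 once then 2 forever.
  ρ ≥ 2/5.
Both must hold, so the binding constraint is Dynex's: ρ ≥ 15/19.

15/19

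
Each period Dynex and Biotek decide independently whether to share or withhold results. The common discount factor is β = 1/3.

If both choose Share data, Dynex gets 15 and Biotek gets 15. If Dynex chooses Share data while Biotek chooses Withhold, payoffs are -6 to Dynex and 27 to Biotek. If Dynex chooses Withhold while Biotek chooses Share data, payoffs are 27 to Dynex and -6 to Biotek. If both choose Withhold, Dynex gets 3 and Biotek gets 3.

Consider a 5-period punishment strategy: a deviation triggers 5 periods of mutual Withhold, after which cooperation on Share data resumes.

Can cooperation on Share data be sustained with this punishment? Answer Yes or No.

IC: β+…+β^5 ≥ (27−15)/(15−3) = 1.
At β = 1/3: partial sum = 0.4979 < 1.0000. Cooperation not sustainable.

No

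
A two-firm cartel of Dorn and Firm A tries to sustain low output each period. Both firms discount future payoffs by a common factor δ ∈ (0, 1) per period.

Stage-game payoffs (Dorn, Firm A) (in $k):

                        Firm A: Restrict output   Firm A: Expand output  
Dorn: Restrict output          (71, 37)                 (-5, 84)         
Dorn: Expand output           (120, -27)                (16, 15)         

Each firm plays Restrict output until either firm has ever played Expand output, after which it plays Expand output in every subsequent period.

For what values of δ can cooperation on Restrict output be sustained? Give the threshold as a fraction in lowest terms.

For Dorn: deviation gain 120−71 = 49, per-period punishment loss 71−16 = 55. IC gives δ ≥ 49/104.
For Firm A: gain 47, loss 22 per period, so δ ≥ 47/69.
The tighter constraint is Firm A's, so cooperation needs δ ≥ 47/69.

47/69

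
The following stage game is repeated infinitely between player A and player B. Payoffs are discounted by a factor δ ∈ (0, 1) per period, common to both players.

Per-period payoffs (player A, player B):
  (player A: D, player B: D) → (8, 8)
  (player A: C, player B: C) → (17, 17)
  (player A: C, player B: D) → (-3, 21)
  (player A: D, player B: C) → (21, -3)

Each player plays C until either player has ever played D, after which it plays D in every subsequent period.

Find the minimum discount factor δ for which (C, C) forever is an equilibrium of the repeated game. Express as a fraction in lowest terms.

4/13

17/(1−δ) ≥ 21 + 8δ/(1−δ)
17 ≥ 21 − 13δ
δ ≥ 4/13.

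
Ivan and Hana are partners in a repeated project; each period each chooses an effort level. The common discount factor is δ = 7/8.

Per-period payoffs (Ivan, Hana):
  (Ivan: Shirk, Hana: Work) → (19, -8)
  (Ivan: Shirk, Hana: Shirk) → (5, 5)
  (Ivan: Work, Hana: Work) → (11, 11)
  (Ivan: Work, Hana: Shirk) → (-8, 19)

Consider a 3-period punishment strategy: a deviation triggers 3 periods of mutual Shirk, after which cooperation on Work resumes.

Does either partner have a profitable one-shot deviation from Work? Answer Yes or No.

No

IC: δ+…+δ^3 ≥ (19−11)/(11−5) = 4/3.
At δ = 7/8: partial sum = 2.3105 ≥ 1.3333. Cooperation sustainable.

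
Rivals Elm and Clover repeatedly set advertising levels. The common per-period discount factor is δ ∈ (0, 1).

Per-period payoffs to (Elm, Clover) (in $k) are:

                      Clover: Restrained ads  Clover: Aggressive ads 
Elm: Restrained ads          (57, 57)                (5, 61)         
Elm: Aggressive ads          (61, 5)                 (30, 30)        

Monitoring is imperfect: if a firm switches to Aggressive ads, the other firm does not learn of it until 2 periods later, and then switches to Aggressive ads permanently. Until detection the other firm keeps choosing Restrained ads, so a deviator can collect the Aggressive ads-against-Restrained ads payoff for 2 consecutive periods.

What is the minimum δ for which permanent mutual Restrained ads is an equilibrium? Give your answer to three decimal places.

0.359

Deviating for the 2 undetected periods gains 61−57 = 4 per period over cooperation, then loses 57−30 = 27 per period forever once punishment starts.
Gain: 4(1 + δ + … + δ^1); loss: 27·δ^2/(1−δ).
No profitable deviation ⇔ 4(1−δ^2) ≤ 27·δ^2, i.e. δ^2 ≥ 4/(4+27) = 4/31.
Hence δ ≥ (4/31)^(1/2) ≈ 0.359.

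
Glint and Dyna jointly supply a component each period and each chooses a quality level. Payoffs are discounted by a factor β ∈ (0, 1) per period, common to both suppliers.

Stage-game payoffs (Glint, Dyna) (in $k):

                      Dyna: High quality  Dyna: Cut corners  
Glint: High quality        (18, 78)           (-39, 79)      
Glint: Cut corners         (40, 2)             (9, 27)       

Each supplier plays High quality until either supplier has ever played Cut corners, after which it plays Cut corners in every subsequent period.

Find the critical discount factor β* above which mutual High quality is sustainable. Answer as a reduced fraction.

For Glint: deviation gain 40−18 = 22, per-period punishment loss 18−9 = 9. IC gives β ≥ 22/31.
For Dyna: gain 1, loss 51 per period, so β ≥ 1/52.
The tighter constraint is Glint's, so cooperation needs β ≥ 22/31.

22/31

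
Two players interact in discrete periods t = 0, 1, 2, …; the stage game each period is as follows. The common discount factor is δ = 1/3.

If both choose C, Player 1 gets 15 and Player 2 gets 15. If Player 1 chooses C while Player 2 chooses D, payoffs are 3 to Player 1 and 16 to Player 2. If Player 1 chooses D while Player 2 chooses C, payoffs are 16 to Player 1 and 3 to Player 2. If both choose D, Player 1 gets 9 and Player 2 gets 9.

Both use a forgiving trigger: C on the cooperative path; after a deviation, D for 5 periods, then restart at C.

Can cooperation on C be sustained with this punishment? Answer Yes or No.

Yes

Comparing payoff streams over the 6 periods until play realigns: cooperate → 15(1+δ+…+δ^5); deviate → 16 + 9(δ+…+δ^5).
Cooperation is sustained iff (15−9)(δ+…+δ^5) ≥ 16−15.
δ+…+δ^5 = 1/3·(1−(1/3)^5)/(1−1/3) = 0.4979, and (16−15)/(15−9) = 0.1667.
0.4979 ≥ 0.1667, so cooperation is sustainable.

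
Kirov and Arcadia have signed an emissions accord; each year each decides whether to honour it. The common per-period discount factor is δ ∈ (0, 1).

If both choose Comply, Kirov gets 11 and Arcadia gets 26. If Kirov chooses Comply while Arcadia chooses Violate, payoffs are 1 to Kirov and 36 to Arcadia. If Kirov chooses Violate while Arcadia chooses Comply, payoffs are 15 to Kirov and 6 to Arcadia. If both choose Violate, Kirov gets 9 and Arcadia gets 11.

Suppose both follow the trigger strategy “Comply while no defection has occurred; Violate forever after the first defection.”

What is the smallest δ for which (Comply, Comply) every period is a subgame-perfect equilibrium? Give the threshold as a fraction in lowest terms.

For Kirov: deviation gain 15−11 = 4, per-period punishment loss 11−9 = 2. IC gives δ ≥ 4/6 = 2/3.
For Arcadia: gain 10, loss 15 per period, so δ ≥ 10/25 = 2/5.
The tighter constraint is Kirov's, so cooperation needs δ ≥ 2/3.

2/3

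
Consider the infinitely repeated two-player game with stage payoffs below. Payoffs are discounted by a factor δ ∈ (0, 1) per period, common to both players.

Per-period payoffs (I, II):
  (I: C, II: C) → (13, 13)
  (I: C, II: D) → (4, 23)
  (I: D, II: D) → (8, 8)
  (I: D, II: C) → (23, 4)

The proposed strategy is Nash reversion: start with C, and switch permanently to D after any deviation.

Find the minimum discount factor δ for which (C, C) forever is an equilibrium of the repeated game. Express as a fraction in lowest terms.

2/3

One-period gain from deviating is 23 − 13 = 10. The loss is 13 − 8 = 5 in every subsequent period, with present value 5·δ/(1−δ).
Deviation is unprofitable when 5·δ/(1−δ) ≥ 10, i.e. δ/(1−δ) ≥ 2.
Equivalently δ ≥ 10/(10+5) = 2/3.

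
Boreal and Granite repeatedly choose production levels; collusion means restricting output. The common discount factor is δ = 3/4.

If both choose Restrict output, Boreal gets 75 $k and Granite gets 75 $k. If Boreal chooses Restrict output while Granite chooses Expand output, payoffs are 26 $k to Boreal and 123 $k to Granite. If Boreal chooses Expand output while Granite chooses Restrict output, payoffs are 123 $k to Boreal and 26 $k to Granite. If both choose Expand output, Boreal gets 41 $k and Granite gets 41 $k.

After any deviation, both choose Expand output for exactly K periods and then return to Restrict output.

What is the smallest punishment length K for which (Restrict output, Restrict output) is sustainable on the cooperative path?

3

No profitable deviation requires (75−41)(δ+…+δ^K) ≥ 123−75, i.e. δ+…+δ^K ≥ 24/17 ≈ 1.4118.
With δ = 3/4, the partial sums are K=1: 0.7500, K=2: 1.3125, K=3: 1.7344.
K = 3 is the first length at which the sum reaches 1.4118.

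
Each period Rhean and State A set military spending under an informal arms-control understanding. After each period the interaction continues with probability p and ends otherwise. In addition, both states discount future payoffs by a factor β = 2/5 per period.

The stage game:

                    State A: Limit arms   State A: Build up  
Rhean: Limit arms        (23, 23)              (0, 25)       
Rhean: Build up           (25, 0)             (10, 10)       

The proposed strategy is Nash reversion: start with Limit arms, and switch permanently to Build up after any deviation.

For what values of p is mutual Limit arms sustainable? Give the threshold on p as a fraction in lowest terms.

1/3

Expected continuation weight on next period's payoff is β·p = 2/5·p, which plays the role of the discount factor.
Cooperation requires 2/5·p ≥ (25−23)/(25−10) = 2/15, hence p ≥ 1/3.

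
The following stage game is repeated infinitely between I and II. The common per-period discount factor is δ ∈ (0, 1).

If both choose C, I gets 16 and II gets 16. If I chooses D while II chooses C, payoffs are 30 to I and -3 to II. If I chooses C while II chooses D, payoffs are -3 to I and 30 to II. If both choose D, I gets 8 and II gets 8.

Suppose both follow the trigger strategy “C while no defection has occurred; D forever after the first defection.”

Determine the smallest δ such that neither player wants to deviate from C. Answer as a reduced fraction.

7/11

One-period gain from deviating is 30 − 16 = 14. The loss is 16 − 8 = 8 in every subsequent period, with present value 8·δ/(1−δ).
Deviation is unprofitable when 8·δ/(1−δ) ≥ 14, i.e. δ/(1−δ) ≥ 7/4.
Equivalently δ ≥ 14/(14+8) = 7/11.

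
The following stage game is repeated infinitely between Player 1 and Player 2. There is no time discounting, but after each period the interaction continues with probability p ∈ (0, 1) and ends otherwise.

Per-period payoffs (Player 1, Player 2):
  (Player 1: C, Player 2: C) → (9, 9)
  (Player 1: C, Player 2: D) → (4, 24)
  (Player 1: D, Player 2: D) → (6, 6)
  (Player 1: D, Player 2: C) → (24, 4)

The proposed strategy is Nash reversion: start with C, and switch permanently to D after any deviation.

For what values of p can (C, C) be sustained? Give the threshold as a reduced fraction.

Expected cooperation value is 9 + p·9 + p²·9 + … = 9/(1−p); deviation gives 24 + p·6/(1−p).
9 ≥ 24(1−p) + 6p ⇒ 18p ≥ 15 ⇒ p ≥ 15/18 = 5/6.

5/6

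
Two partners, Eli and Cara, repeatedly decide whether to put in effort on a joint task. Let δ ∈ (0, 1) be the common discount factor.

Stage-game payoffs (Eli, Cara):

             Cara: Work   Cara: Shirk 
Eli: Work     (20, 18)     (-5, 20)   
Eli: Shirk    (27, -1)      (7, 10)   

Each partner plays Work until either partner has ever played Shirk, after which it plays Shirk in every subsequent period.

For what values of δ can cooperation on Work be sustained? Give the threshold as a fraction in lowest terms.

Eli: cooperation gives 20 each period; deviation gives 27 once then 7 forever.
  20/(1−δ) ≥ 27 + 7δ/(1−δ) ⇒ δ ≥ 7/20.
Cara: cooperation gives 18 each period; deviation gives 20 once then 10 forever.
  δ ≥ 2/10 = 1/5.
Both must hold, so the binding constraint is Eli's: δ ≥ 7/20.

7/20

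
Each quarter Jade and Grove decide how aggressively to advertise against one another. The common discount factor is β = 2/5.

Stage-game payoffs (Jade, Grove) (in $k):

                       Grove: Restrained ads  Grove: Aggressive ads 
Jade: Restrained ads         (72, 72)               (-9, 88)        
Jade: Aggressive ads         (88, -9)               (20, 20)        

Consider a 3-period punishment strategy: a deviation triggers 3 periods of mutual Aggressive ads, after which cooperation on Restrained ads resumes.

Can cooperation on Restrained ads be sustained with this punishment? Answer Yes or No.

Comparing payoff streams over the 4 periods until play realigns: cooperate → 72(1+β+…+β^3); deviate → 88 + 20(β+…+β^3).
Cooperation is sustained iff (72−20)(β+…+β^3) ≥ 88−72.
β+…+β^3 = 2/5·(1−(2/5)^3)/(1−2/5) = 0.6240, and (88−72)/(72−20) = 0.3077.
0.6240 ≥ 0.3077, so cooperation is sustainable.

Yes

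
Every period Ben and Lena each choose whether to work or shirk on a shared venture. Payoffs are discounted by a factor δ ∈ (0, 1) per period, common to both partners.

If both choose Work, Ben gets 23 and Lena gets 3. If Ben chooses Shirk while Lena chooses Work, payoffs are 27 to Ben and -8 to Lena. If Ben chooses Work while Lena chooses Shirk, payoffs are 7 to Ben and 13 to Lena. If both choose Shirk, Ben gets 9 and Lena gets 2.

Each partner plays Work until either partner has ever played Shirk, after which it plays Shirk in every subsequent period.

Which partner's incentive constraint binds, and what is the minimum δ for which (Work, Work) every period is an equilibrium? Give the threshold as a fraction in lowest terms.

Lena; δ ≥ 10/11

For Ben: deviation gain 27−23 = 4, per-period punishment loss 23−9 = 14. IC gives δ ≥ 4/18 = 2/9.
For Lena: gain 10, loss 1 per period, so δ ≥ 10/11.
The tighter constraint is Lena's, so cooperation needs δ ≥ 10/11.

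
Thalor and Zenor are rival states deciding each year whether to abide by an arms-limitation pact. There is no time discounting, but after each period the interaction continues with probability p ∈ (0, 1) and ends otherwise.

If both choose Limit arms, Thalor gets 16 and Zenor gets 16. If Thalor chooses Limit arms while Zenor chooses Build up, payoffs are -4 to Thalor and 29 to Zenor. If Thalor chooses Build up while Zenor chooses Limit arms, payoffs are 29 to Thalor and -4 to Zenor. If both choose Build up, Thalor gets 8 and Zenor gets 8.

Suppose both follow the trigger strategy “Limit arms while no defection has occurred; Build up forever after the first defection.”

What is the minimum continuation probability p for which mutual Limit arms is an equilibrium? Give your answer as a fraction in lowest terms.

Expected cooperation value is 16 + p·16 + p²·16 + … = 16/(1−p); deviation gives 29 + p·8/(1−p).
16 ≥ 29(1−p) + 8p ⇒ 21p ≥ 13 ⇒ p ≥ 13/21.

13/21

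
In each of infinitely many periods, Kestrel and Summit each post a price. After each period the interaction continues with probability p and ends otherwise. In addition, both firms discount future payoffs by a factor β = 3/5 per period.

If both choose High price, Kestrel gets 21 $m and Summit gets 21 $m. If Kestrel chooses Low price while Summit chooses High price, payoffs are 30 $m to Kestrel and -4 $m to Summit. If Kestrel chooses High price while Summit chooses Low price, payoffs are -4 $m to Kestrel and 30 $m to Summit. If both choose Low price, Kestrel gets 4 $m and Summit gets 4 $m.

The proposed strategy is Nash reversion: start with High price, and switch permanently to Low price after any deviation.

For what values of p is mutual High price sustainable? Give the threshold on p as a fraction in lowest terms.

With continuation probability p and discount β, the effective per-period discount factor is βp.
Grim-trigger IC: βp ≥ (30−21)/(30−4) = 9/26.
So p ≥ (9/26)/(3/5) = 15/26.

15/26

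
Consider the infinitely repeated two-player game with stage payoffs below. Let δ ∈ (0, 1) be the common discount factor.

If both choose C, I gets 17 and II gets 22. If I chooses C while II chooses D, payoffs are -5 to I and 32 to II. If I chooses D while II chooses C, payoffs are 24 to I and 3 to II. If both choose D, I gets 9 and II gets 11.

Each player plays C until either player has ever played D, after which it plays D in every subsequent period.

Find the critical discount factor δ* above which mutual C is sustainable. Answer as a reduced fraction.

I: cooperation gives 17 each period; deviation gives 24 once then 9 forever.
  17/(1−δ) ≥ 24 + 9δ/(1−δ) ⇒ δ ≥ 7/15.
II: cooperation gives 22 each period; deviation gives 32 once then 11 forever.
  δ ≥ 10/21.
Both must hold, so the binding constraint is II's: δ ≥ 10/21.

10/21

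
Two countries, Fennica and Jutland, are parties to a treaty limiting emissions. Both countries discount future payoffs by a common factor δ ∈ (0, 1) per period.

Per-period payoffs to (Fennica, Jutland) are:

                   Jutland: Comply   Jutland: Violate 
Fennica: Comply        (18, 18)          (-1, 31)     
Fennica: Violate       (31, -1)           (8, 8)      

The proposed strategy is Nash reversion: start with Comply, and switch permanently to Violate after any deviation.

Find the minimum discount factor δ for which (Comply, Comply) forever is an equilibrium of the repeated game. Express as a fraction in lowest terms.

13/23

One-period gain from deviating is 31 − 18 = 13. The loss is 18 − 8 = 10 in every subsequent period, with present value 10·δ/(1−δ).
Deviation is unprofitable when 10·δ/(1−δ) ≥ 13, i.e. δ/(1−δ) ≥ 13/10.
Equivalently δ ≥ 13/(13+10) = 13/23.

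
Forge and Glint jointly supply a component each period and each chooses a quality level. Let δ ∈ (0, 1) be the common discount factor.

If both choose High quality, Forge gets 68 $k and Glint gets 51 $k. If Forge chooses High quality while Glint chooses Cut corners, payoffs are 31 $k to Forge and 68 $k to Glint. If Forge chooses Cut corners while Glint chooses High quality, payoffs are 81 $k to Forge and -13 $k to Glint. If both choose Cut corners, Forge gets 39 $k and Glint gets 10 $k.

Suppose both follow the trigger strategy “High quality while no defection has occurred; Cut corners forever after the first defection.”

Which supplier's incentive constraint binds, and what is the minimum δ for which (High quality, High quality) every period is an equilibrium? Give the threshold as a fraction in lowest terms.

Forge's threshold: (81−68)/(81−39) = 13/42.
Glint's threshold: (68−51)/(68−10) = 17/58.
13/42 > 17/58, so Forge binds and δ* = 13/42.

Forge; δ ≥ 13/42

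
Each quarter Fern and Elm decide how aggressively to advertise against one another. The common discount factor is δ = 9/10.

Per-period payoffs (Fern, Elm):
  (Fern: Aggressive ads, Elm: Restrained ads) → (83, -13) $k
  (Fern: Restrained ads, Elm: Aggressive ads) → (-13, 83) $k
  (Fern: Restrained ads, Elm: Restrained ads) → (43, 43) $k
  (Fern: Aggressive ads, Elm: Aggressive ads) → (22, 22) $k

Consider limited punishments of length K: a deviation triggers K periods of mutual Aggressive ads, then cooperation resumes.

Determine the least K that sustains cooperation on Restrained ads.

Need Σ_{k=1}^{K} δ^k ≥ (83−43)/(43−22) = 1.9048 at δ = 9/10.
At K = 2 the sum is 1.7100 < 1.9048; at K = 3 it is 2.4390 ≥ 1.9048.
So the minimum punishment length is K = 3.

3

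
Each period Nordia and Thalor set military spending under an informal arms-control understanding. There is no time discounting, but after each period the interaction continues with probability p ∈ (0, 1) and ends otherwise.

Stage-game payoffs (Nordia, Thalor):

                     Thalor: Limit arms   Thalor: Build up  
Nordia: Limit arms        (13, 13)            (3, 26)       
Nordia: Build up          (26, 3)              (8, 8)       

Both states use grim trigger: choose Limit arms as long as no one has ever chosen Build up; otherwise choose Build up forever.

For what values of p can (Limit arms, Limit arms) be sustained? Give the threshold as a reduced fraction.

Expected cooperation value is 13 + p·13 + p²·13 + … = 13/(1−p); deviation gives 26 + p·8/(1−p).
13 ≥ 26(1−p) + 8p ⇒ 18p ≥ 13 ⇒ p ≥ 13/18.

13/18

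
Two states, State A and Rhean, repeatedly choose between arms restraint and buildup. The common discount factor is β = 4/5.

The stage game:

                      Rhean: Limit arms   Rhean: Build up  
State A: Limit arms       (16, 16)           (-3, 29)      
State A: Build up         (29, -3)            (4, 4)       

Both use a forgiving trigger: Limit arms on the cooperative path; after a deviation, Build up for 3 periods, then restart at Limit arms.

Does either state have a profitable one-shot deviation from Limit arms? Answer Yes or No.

No

A one-shot deviation gives 29 now, then 4 for 3 periods, then back to 16.
Gain from deviating: (29−16) today; loss: (16−4) in each of the next 3 periods.
No-deviation condition: (16−4)(β+…+β^3) ≥ 29−16, i.e. β+…+β^3 ≥ 13/12.
At β = 4/5: β+…+β^3 = 1.9520 ≥ 1.0833.
So cooperation is sustainable.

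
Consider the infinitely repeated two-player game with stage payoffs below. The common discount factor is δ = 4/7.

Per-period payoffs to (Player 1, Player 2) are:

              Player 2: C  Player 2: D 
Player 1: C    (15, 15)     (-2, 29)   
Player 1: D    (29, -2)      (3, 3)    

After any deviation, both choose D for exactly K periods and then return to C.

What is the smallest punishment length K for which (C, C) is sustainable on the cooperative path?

4

IC: δ(1−δ^K)/(1−δ) ≥ (29−15)/(15−3) = 7/6.
With δ = 4/7: need 1 − δ^K ≥ 7/6·(1−4/7)/(4/7), i.e. δ^K ≤ 0.1250.
Since (4/7)^3 = 0.1866 and (4/7)^4 = 0.1066, the smallest such K is 4.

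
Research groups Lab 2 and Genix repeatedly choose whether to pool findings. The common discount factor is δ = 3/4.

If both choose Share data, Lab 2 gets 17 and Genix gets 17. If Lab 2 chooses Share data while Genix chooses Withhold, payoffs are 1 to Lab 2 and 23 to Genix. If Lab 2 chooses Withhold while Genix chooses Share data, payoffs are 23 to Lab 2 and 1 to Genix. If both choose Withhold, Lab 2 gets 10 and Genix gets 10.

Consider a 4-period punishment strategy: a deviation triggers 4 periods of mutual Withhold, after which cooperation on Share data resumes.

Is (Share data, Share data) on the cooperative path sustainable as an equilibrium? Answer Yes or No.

A one-shot deviation gives 23 now, then 10 for 4 periods, then back to 17.
Gain from deviating: (23−17) today; loss: (17−10) in each of the next 4 periods.
No-deviation condition: (17−10)(δ+…+δ^4) ≥ 23−17, i.e. δ+…+δ^4 ≥ 6/7.
At δ = 3/4: δ+…+δ^4 = 2.0508 ≥ 0.8571.
So cooperation is sustainable.

Yes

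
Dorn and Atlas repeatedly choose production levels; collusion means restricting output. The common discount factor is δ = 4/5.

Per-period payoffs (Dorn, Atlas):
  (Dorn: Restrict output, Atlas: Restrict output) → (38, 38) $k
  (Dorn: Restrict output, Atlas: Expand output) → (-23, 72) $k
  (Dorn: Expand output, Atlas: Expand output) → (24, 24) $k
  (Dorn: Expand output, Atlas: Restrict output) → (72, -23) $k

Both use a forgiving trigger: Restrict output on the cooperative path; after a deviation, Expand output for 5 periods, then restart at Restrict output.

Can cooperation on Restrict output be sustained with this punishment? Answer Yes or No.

Yes

IC: δ+…+δ^5 ≥ (72−38)/(38−24) = 17/7.
At δ = 4/5: partial sum = 2.6893 ≥ 2.4286. Cooperation sustainable.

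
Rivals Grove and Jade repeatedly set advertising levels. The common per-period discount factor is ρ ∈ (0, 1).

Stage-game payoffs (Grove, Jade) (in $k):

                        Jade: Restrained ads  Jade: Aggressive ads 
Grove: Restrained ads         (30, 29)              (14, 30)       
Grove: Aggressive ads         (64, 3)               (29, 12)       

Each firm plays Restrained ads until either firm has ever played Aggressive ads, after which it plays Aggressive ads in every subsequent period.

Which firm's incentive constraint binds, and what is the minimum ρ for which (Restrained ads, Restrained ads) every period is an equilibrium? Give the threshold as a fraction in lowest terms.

Grove: cooperation gives 30 each period; deviation gives 64 once then 29 forever.
  30/(1−ρ) ≥ 64 + 29ρ/(1−ρ) ⇒ ρ ≥ 34/35.
Jade: cooperation gives 29 each period; deviation gives 30 once then 12 forever.
  ρ ≥ 1/18.
Both must hold, so the binding constraint is Grove's: ρ ≥ 34/35.

Grove; ρ ≥ 34/35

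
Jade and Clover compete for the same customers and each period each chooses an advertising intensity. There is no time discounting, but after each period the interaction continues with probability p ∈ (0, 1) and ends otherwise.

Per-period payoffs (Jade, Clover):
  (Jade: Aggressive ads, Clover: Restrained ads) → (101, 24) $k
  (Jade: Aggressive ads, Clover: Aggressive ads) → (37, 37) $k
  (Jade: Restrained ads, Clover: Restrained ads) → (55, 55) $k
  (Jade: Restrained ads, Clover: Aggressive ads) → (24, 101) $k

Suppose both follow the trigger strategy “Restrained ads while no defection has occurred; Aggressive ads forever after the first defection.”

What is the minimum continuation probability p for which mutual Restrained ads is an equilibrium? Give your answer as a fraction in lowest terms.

Expected cooperation value is 55 + p·55 + p²·55 + … = 55/(1−p); deviation gives 101 + p·37/(1−p).
55 ≥ 101(1−p) + 37p ⇒ 64p ≥ 46 ⇒ p ≥ 46/64 = 23/32.

23/32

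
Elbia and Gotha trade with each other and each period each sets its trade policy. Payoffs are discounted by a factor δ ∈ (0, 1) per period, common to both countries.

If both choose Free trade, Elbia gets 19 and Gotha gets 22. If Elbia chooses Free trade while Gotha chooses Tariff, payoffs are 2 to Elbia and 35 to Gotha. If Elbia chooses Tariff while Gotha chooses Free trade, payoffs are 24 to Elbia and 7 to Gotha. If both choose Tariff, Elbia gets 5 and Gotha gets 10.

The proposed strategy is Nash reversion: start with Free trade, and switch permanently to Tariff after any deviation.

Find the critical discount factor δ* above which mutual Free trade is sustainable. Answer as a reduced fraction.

13/25

For Elbia: deviation gain 24−19 = 5, per-period punishment loss 19−5 = 14. IC gives δ ≥ 5/19.
For Gotha: gain 13, loss 12 per period, so δ ≥ 13/25.
The tighter constraint is Gotha's, so cooperation needs δ ≥ 13/25.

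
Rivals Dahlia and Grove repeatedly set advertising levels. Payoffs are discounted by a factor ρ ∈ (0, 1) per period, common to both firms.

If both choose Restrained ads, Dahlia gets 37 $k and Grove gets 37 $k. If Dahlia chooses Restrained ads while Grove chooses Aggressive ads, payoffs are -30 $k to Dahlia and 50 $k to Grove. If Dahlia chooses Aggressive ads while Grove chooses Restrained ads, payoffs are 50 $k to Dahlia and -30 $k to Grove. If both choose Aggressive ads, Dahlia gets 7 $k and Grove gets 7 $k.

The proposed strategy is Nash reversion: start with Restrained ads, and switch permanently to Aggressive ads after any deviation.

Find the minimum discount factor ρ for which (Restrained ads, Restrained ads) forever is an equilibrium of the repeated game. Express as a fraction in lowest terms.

Under grim trigger the critical discount factor is (T−C)/(T−P) with T = 50, C = 37, P = 7.
ρ* = (50−37)/(50−7) = 13/43.

13/43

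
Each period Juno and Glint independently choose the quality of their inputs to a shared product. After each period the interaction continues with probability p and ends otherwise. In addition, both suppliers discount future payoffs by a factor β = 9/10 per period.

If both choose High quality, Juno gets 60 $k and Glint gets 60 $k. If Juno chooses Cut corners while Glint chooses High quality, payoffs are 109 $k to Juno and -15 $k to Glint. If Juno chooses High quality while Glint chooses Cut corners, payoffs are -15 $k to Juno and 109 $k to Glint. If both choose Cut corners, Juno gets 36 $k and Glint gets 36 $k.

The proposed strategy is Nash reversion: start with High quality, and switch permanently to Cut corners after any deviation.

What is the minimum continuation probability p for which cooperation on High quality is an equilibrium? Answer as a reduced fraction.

490/657

With continuation probability p and discount β, the effective per-period discount factor is βp.
Grim-trigger IC: βp ≥ (109−60)/(109−36) = 49/73.
So p ≥ (49/73)/(9/10) = 490/657.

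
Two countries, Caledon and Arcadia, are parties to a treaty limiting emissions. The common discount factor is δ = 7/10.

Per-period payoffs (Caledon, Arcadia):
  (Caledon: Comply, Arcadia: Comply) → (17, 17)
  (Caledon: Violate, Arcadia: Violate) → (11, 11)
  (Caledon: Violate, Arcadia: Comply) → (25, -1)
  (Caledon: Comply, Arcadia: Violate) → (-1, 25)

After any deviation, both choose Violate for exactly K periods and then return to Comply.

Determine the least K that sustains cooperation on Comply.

IC: δ(1−δ^K)/(1−δ) ≥ (25−17)/(17−11) = 4/3.
With δ = 7/10: need 1 − δ^K ≥ 4/3·(1−7/10)/(7/10), i.e. δ^K ≤ 0.4286.
Since (7/10)^2 = 0.4900 and (7/10)^3 = 0.3430, the smallest such K is 3.

3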